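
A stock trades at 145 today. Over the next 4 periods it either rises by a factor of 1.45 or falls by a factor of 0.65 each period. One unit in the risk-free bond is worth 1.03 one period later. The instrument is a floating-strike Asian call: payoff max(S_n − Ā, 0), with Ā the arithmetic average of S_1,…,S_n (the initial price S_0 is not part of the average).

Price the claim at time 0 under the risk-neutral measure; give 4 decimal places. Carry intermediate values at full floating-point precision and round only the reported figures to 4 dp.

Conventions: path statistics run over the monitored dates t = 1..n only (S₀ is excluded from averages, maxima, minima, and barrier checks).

price = 25.0338

Under the martingale measure an up-move has probability p* = 0.4750; value the claim as the probability-weighted average of per-path payoffs, discounted 4 periods at R = 1.03.
Enumerate all 2^4 = 16 price paths (U = up ×1.45, D = down ×0.65); each path with k up-moves has probability p*^k·(1−p*)^(4−k).
DDDD: Ā=55.3041, payoff=0.0000, prob=0.075969
UDDD: Ā=123.3708, payoff=0.0000, prob=0.068734
DUDD: Ā=94.3708, payoff=0.0000, prob=0.068734
UUDD: Ā=210.5194, payoff=0.0000, prob=0.062188
DDUD: Ā=75.5208, payoff=0.0000, prob=0.068734
UDUD: Ā=168.4694, payoff=0.0000, prob=0.062188
DUUD: Ā=139.4694, payoff=0.0000, prob=0.062188
UUUD: Ā=311.1240, payoff=0.0000, prob=0.056265
DDDU: Ā=63.2683, payoff=0.0000, prob=0.068734
UDDU: Ā=141.1369, payoff=0.0000, prob=0.062188
DUDU: Ā=112.1369, payoff=16.6675, prob=0.062188
UUDU: Ā=250.1515, payoff=37.1814, prob=0.056265
DDUU: Ā=93.2869, payoff=35.5175, prob=0.062188
UDUU: Ā=208.1015, payoff=79.2314, prob=0.056265
DUUU: Ā=179.1015, payoff=108.2314, prob=0.056265
UUUU: Ā=399.5341, payoff=241.4393, prob=0.050907
Price = Σ prob·payoff / R^4 = 28.175799 / 1.125509 = 25.0338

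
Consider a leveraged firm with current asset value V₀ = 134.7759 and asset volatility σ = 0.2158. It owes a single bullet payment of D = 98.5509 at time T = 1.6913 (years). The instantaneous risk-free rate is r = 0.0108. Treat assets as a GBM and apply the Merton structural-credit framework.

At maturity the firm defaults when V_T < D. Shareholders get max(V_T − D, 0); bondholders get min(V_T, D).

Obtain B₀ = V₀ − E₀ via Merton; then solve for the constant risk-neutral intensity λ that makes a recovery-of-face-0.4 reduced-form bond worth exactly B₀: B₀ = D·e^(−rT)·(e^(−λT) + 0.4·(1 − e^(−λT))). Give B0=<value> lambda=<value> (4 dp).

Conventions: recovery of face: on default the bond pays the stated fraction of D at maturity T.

B0=94.9082 lambda=0.0192

Equity is a call on the firm's assets struck at D = 98.5509:
d₁ = [ln(V₀/D) + (r + σ²/2)T] / (σ√T)
   = [ln(134.7759/98.5509) + (0.0108 + 0.5·0.2158²)·1.6913] / (0.2158·√1.6913)
   = [0.313040 + 0.057648] / 0.280648 = 1.320829
d₂ = d₁ − σ√T = 1.320829 − 0.280648 = 1.040181
N(d₁) = 0.906721,  N(d₂) = 0.850872,  e^(−rT) = 0.981900
E₀ = V₀·N(d₁) − D·e^(−rT)·N(d₂)
   = 134.7759·0.906721 − 98.5509·0.981900·0.850872 = 39.867680
B₀ = V₀ − E₀ = 134.7759 − 39.867680 = 94.908220
e^(−λT) = (B₀·e^(rT)/D − 0.4)/(1 − 0.4) = (94.9082·1.018434/98.5509 − 0.4)/0.6 = 0.96798316
λ = −ln(0.96798316)/1.6913 = 0.019240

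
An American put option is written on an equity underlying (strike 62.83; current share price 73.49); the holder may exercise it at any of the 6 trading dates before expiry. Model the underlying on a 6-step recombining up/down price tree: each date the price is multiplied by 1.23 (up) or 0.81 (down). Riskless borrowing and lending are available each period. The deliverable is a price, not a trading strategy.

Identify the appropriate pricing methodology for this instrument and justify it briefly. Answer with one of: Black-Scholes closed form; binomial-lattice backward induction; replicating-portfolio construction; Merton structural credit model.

Key observation: the exercise right at every one of the 6 steps is what matters: each node needs max(62.83 − S, continuation), which only the stepwise tree valuation starting from spot 73.49 delivers.

framework: binomial-lattice backward induction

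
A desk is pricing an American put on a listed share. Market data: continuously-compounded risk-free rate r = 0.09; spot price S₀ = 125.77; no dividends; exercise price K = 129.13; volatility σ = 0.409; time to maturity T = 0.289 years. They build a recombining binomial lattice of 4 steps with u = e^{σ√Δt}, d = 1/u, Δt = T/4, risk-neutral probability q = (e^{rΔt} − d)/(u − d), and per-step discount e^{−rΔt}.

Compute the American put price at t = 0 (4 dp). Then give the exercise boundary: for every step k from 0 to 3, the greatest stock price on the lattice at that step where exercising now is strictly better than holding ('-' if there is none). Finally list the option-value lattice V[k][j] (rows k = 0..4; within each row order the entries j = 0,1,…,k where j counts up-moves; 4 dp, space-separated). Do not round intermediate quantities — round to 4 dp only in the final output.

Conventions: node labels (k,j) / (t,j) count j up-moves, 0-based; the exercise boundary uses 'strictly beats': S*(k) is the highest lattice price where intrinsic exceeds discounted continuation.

price = 11.5256
boundary = - - 100.9456 112.6762
tree:
11.5256
18.4144 4.8456
28.1844 8.9675 0.8220
38.6938 16.4538 1.6619 0.0000
48.1090 28.1844 3.3600 0.0000 0.0000

Δt=0.07225, u=1.11621, d=0.89589, q=0.50215, disc=e^(-rΔt)=0.99352
k=4 terminal: V=max(K-S,0) → 48.1090 28.1844 3.3600 0.0000 0.0000
k=3: j=0 S=90.4362 intr=38.6938 cont=37.8568 V=38.6938[EX]; j=1 S=112.6762 intr=16.4538 cont=15.6169 V=16.4538[EX]; j=2 S=140.3854 intr=0.0000 cont=1.6619 V=1.6619[hold]; j=3 S=174.9088 intr=0.0000 cont=0.0000 V=0.0000[hold]  S*(3)=112.6762
k=2: j=0 S=100.9456 intr=28.1844 cont=27.3475 V=28.1844[EX]; j=1 S=125.7700 intr=3.3600 cont=8.9675 V=8.9675[hold]; j=2 S=156.6992 intr=0.0000 cont=0.8220 V=0.8220[hold]  S*(2)=100.9456
k=1: j=0 S=112.6762 intr=16.4538 cont=18.4144 V=18.4144[hold]; j=1 S=140.3854 intr=0.0000 cont=4.8456 V=4.8456[hold]  S*(1)=-
k=0: j=0 S=125.7700 intr=3.3600 cont=11.5256 V=11.5256[hold]  S*(0)=-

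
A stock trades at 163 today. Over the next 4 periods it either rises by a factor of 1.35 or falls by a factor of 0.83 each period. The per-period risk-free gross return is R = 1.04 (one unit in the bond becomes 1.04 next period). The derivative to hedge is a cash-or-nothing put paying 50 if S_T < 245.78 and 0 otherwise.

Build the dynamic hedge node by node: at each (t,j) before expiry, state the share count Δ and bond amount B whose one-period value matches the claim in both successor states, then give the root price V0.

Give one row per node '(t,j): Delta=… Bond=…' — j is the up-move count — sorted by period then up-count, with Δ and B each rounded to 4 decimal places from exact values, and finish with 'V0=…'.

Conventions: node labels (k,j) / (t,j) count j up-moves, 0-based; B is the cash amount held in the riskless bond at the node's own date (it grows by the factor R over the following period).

Since d<R<u, set p* = (R−d)/(u−d) = 0.4038; price each node as the discounted p*-expectation of its children.
Payoffs at expiry: V(4,0)=50.0000, V(4,1)=50.0000, V(4,2)=50.0000, V(4,3)=0.0000, V(4,4)=0.0000
  t=3,j=0: stock 93.2013 → up 125.8217 (V=50.0000), down 77.3571 (V=50.0000). Price 48.0769; hedge Δ=0.0000, bond B=48.0769.
  t=3,j=1: stock 151.5924 → up 204.6498 (V=50.0000), down 125.8217 (V=50.0000). Price 48.0769; hedge Δ=0.0000, bond B=48.0769.
  t=3,j=2: stock 246.5660 → up 332.8641 (V=0.0000), down 204.6498 (V=50.0000). Price 28.6612; hedge Δ=-0.3900, bond B=124.8151.
  t=3,j=3: stock 401.0411 → up 541.4055 (V=0.0000), down 332.8641 (V=0.0000). Price 0.0000; hedge Δ=0.0000, bond B=0.0000.
  t=2,j=0: stock 112.2907 → up 151.5924 (V=48.0769), down 93.2013 (V=48.0769). Price 46.2278; hedge Δ=0.0000, bond B=46.2278.
  t=2,j=1: stock 182.6415 → up 246.5660 (V=28.6612), down 151.5924 (V=48.0769). Price 38.6884; hedge Δ=-0.2044, bond B=76.0263.
  t=2,j=2: stock 297.0675 → up 401.0411 (V=0.0000), down 246.5660 (V=28.6612). Price 16.4293; hedge Δ=-0.1855, bond B=71.5471.
  t=1,j=0: stock 135.2900 → up 182.6415 (V=38.6884), down 112.2907 (V=46.2278). Price 41.5222; hedge Δ=-0.1072, bond B=56.0210.
  t=1,j=1: stock 220.0500 → up 297.0675 (V=16.4293), down 182.6415 (V=38.6884). Price 28.5569; hedge Δ=-0.1945, bond B=71.3629.
  t=0,j=0: stock 163.0000 → up 220.0500 (V=28.5569), down 135.2900 (V=41.5222). Price 34.8906; hedge Δ=-0.1530, bond B=59.8238.
Check: Δ(0,0)·S0 + B(0,0) = 34.8906 = V0.

(0,0): Delta=-0.1530 Bond=59.8238
(1,0): Delta=-0.1072 Bond=56.0210
(1,1): Delta=-0.1945 Bond=71.3629
(2,0): Delta=0.0000 Bond=46.2278
(2,1): Delta=-0.2044 Bond=76.0263
(2,2): Delta=-0.1855 Bond=71.5471
(3,0): Delta=0.0000 Bond=48.0769
(3,1): Delta=0.0000 Bond=48.0769
(3,2): Delta=-0.3900 Bond=124.8151
(3,3): Delta=0.0000 Bond=0.0000
V0=34.8906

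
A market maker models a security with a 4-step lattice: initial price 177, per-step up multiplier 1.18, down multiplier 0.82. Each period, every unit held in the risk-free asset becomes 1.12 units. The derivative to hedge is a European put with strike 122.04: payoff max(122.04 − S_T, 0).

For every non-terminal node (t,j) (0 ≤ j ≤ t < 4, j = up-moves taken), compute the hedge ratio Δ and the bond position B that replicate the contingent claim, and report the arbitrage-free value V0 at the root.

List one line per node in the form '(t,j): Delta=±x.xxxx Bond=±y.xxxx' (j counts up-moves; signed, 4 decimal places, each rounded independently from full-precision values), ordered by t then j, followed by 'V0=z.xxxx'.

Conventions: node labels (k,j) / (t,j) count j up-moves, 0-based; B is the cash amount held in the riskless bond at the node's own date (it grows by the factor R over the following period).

(0,0): Delta=-0.0072 Bond=1.3545
(1,0): Delta=-0.0441 Bond=6.8725
(1,1): Delta=-0.0020 Bond=0.4460
(2,0): Delta=-0.2415 Bond=31.1990
(2,1): Delta=-0.0166 Bond=2.9968
(2,2): Delta=0.0000 Bond=0.0000
(3,0): Delta=-1.0000 Bond=108.9643
(3,1): Delta=-0.1361 Bond=20.1387
(3,2): Delta=0.0000 Bond=0.0000
(3,3): Delta=0.0000 Bond=0.0000
V0=0.0881

Since d<R<u, set p* = (R−d)/(u−d) = 0.8333; price each node as the discounted p*-expectation of its children.
Payoffs at expiry: V(4,0)=42.0144, V(4,1)=6.8813, V(4,2)=0.0000, V(4,3)=0.0000, V(4,4)=0.0000
Node (3,0) S=97.5921: V=(p*·6.8813+(1−p*)·42.0144)/1.12=11.3721; Δ=(6.8813−42.0144)/(115.1587−80.0256)=-1.0000; B=V−Δ·S=108.9643
Node (3,1) S=140.4375: V=(p*·0.0000+(1−p*)·6.8813)/1.12=1.0240; Δ=(0.0000−6.8813)/(165.7162−115.1587)=-0.1361; B=V−Δ·S=20.1387
Node (3,2) S=202.0929: V=(p*·0.0000+(1−p*)·0.0000)/1.12=0.0000; Δ=(0.0000−0.0000)/(238.4697−165.7162)=0.0000; B=V−Δ·S=0.0000
Node (3,3) S=290.8167: V=(p*·0.0000+(1−p*)·0.0000)/1.12=0.0000; Δ=(0.0000−0.0000)/(343.1637−238.4697)=0.0000; B=V−Δ·S=0.0000
Node (2,0) S=119.0148: V=(p*·1.0240+(1−p*)·11.3721)/1.12=2.4542; Δ=(1.0240−11.3721)/(140.4375−97.5921)=-0.2415; B=V−Δ·S=31.1990
Node (2,1) S=171.2652: V=(p*·0.0000+(1−p*)·1.0240)/1.12=0.1524; Δ=(0.0000−1.0240)/(202.0929−140.4375)=-0.0166; B=V−Δ·S=2.9968
Node (2,2) S=246.4548: V=(p*·0.0000+(1−p*)·0.0000)/1.12=0.0000; Δ=(0.0000−0.0000)/(290.8167−202.0929)=0.0000; B=V−Δ·S=0.0000
Node (1,0) S=145.1400: V=(p*·0.1524+(1−p*)·2.4542)/1.12=0.4786; Δ=(0.1524−2.4542)/(171.2652−119.0148)=-0.0441; B=V−Δ·S=6.8725
Node (1,1) S=208.8600: V=(p*·0.0000+(1−p*)·0.1524)/1.12=0.0227; Δ=(0.0000−0.1524)/(246.4548−171.2652)=-0.0020; B=V−Δ·S=0.4460
Node (0,0) S=177.0000: V=(p*·0.0227+(1−p*)·0.4786)/1.12=0.0881; Δ=(0.0227−0.4786)/(208.8600−145.1400)=-0.0072; B=V−Δ·S=1.3545
Check: Δ(0,0)·S0 + B(0,0) = 0.0881 = V0.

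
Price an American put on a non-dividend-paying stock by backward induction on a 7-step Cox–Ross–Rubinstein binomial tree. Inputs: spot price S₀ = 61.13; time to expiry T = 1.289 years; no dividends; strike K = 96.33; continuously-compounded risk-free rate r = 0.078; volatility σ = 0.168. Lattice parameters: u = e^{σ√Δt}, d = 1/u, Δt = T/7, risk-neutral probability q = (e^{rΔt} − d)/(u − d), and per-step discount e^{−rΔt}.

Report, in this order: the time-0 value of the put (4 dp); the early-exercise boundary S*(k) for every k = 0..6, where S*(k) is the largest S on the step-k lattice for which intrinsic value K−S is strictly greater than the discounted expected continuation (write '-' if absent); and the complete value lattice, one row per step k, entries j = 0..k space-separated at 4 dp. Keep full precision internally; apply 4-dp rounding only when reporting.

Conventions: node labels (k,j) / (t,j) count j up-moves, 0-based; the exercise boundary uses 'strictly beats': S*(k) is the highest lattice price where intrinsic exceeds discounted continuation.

price = 35.2000
boundary = 61.1300 65.6997 70.6110 75.8895 81.5626 87.6597 81.5626
tree:
35.2000
39.4519 30.6303
43.4080 35.2000 25.7190
47.0890 39.4519 30.6303 20.4405
50.5139 43.4080 35.2000 25.7190 14.7674
53.7006 47.0890 39.4519 30.6303 20.4405 8.6703
56.6657 50.5139 43.4080 35.2000 25.7190 14.7674 3.5705
59.4246 53.7006 47.0890 39.4519 30.6303 20.4405 8.6703 0.0000

params: Δt=0.18414 u=1.07475 d=0.93045 q=0.58223 e^(-rΔt)=0.98574
t_7 payoffs: 59.4246 53.7006 47.0890 39.4519 30.6303 20.4405 8.6703 0.0000
t_6: node(6,0) S=39.6643 payoff=56.6657 vs cont=55.2920 → 56.6657 [stop]  node(6,1) S=45.8161 payoff=50.5139 vs cont=49.1402 → 50.5139 [stop]  node(6,2) S=52.9220 payoff=43.4080 vs cont=42.0343 → 43.4080 [stop]  node(6,3) S=61.1300 payoff=35.2000 vs cont=33.8263 → 35.2000 [stop]  node(6,4) S=70.6110 payoff=25.7190 vs cont=24.3452 → 25.7190 [stop]  node(6,5) S=81.5626 payoff=14.7674 vs cont=13.3937 → 14.7674 [stop]  node(6,6) S=94.2126 payoff=2.1174 vs cont=3.5705 → 3.5705 [wait]  ⇒ S*(6)=81.5626
t_5: node(5,0) S=42.6294 payoff=53.7006 vs cont=52.3269 → 53.7006 [stop]  node(5,1) S=49.2410 payoff=47.0890 vs cont=45.7153 → 47.0890 [stop]  node(5,2) S=56.8781 payoff=39.4519 vs cont=38.0782 → 39.4519 [stop]  node(5,3) S=65.6997 payoff=30.6303 vs cont=29.2566 → 30.6303 [stop]  node(5,4) S=75.8895 payoff=20.4405 vs cont=19.0668 → 20.4405 [stop]  node(5,5) S=87.6597 payoff=8.6703 vs cont=8.1306 → 8.6703 [stop]  ⇒ S*(5)=87.6597
t_4: node(4,0) S=45.8161 payoff=50.5139 vs cont=49.1402 → 50.5139 [stop]  node(4,1) S=52.9220 payoff=43.4080 vs cont=42.0343 → 43.4080 [stop]  node(4,2) S=61.1300 payoff=35.2000 vs cont=33.8263 → 35.2000 [stop]  node(4,3) S=70.6110 payoff=25.7190 vs cont=24.3452 → 25.7190 [stop]  node(4,4) S=81.5626 payoff=14.7674 vs cont=13.3937 → 14.7674 [stop]  ⇒ S*(4)=81.5626
t_3: node(3,0) S=49.2410 payoff=47.0890 vs cont=45.7153 → 47.0890 [stop]  node(3,1) S=56.8781 payoff=39.4519 vs cont=38.0782 → 39.4519 [stop]  node(3,2) S=65.6997 payoff=30.6303 vs cont=29.2566 → 30.6303 [stop]  node(3,3) S=75.8895 payoff=20.4405 vs cont=19.0668 → 20.4405 [stop]  ⇒ S*(3)=75.8895
t_2: node(2,0) S=52.9220 payoff=43.4080 vs cont=42.0343 → 43.4080 [stop]  node(2,1) S=61.1300 payoff=35.2000 vs cont=33.8263 → 35.2000 [stop]  node(2,2) S=70.6110 payoff=25.7190 vs cont=24.3452 → 25.7190 [stop]  ⇒ S*(2)=70.6110
t_1: node(1,0) S=56.8781 payoff=39.4519 vs cont=38.0782 → 39.4519 [stop]  node(1,1) S=65.6997 payoff=30.6303 vs cont=29.2566 → 30.6303 [stop]  ⇒ S*(1)=65.6997
t_0: node(0,0) S=61.1300 payoff=35.2000 vs cont=33.8263 → 35.2000 [stop]  ⇒ S*(0)=61.1300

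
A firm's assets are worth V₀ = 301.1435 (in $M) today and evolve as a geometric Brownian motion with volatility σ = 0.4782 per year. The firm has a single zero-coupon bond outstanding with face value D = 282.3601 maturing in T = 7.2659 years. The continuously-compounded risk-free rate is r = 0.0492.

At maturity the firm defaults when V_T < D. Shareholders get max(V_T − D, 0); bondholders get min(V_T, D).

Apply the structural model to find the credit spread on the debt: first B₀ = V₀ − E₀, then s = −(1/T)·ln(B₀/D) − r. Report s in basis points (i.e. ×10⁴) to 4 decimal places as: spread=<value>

spread=640.2304

With assets at 301.1435 and a single debt payment of 282.3601 at 7.2659 years:
d₁ = [ln(V₀/D) + (r + σ²/2)T] / (σ√T)
   = [ln(301.1435/282.3601) + (0.0492 + 0.5·0.4782²)·7.2659] / (0.4782·√7.2659)
   = [0.064404 + 1.188248] / 1.289004 = 0.971798
d₂ = d₁ − σ√T = 0.971798 − 1.289004 = -0.317206
N(d₁) = 0.834424,  N(d₂) = 0.375544,  e^(−rT) = 0.699435
E₀ = V₀·N(d₁) − D·e^(−rT)·N(d₂)
   = 301.1435·0.834424 − 282.3601·0.699435·0.375544 = 177.114432
B₀ = V₀ − E₀ = 301.1435 − 177.114432 = 124.029068
spread = −(1/T)·ln(B₀/D) − r = −(1/7.2659)·ln(124.029068/282.3601) − 0.0492 = 0.06402304
in basis points: 0.06402304 × 10⁴ = 640.2304 bp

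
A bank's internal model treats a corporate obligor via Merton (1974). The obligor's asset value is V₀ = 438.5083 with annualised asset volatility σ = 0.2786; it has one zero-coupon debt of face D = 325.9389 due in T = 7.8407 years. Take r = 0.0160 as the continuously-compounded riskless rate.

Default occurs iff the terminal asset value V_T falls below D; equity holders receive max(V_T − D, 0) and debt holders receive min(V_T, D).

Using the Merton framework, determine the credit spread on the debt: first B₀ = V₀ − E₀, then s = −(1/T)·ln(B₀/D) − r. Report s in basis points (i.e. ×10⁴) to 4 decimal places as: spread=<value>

spread=240.2761

Equity is a call on the firm's assets struck at D = 325.9389:
d₁ = [ln(V₀/D) + (r + σ²/2)T] / (σ√T)
   = [ln(438.5083/325.9389) + (0.0160 + 0.5·0.2786²)·7.8407] / (0.2786·√7.8407)
   = [0.296669 + 0.429741] / 0.780115 = 0.931157
d₂ = d₁ − σ√T = 0.931157 − 0.780115 = 0.151042
N(d₁) = 0.824114,  N(d₂) = 0.560029,  e^(−rT) = 0.882099
E₀ = V₀·N(d₁) − D·e^(−rT)·N(d₂)
   = 438.5083·0.824114 − 325.9389·0.882099·0.560029 = 200.366700
B₀ = V₀ − E₀ = 438.5083 − 200.366700 = 238.141600
spread = −(1/T)·ln(B₀/D) − r = −(1/7.8407)·ln(238.141600/325.9389) − 0.0160 = 0.02402761
in basis points: 0.02402761 × 10⁴ = 240.2761 bp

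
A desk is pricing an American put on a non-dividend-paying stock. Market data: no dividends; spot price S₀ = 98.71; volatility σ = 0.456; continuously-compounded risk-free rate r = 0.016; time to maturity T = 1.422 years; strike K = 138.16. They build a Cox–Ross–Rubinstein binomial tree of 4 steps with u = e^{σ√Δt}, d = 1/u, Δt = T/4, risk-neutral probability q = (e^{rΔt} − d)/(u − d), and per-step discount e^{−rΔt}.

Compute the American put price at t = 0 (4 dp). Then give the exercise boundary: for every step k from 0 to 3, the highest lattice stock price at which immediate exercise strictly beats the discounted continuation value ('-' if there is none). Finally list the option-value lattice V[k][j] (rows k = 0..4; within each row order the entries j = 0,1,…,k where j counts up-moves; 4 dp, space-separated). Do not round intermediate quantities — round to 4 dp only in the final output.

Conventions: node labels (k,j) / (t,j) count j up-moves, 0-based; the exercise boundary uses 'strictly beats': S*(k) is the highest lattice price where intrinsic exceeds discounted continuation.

Δt=0.35550  u=1.31244  d=0.76194  q=0.44281  discount=0.99433
step 4 (expiry): payoffs max(K−S,0) = 104.8903 80.8533 39.4500 0.0000 0.0000
step 3: (k=3,j=0): S=43.6644, K−S=94.4956, hold=93.7120 ⇒ V=94.4956 exercise | (k=3,j=1): S=75.2113, K−S=62.9487, hold=62.1651 ⇒ V=62.9487 exercise | (k=3,j=2): S=129.5505, K−S=8.6095, hold=21.8566 ⇒ V=21.8566 continue | (k=3,j=3): S=223.1491, K−S=0.0000, hold=0.0000 ⇒ V=0.0000 continue  boundary S*=75.2113
step 2: (k=2,j=0): S=57.3067, K−S=80.8533, hold=80.0697 ⇒ V=80.8533 exercise | (k=2,j=1): S=98.7100, K−S=39.4500, hold=44.4990 ⇒ V=44.4990 continue | (k=2,j=2): S=170.0267, K−S=0.0000, hold=12.1093 ⇒ V=12.1093 continue  boundary S*=57.3067
step 1: (k=1,j=0): S=75.2113, K−S=62.9487, hold=64.3881 ⇒ V=64.3881 continue | (k=1,j=1): S=129.5505, K−S=8.6095, hold=29.9856 ⇒ V=29.9856 continue  boundary S*=-
step 0: (k=0,j=0): S=98.7100, K−S=39.4500, hold=48.8757 ⇒ V=48.8757 continue  boundary S*=-

price = 48.8757
boundary = - - 57.3067 75.2113
tree:
48.8757
64.3881 29.9856
80.8533 44.4990 12.1093
94.4956 62.9487 21.8566 0.0000
104.8903 80.8533 39.4500 0.0000 0.0000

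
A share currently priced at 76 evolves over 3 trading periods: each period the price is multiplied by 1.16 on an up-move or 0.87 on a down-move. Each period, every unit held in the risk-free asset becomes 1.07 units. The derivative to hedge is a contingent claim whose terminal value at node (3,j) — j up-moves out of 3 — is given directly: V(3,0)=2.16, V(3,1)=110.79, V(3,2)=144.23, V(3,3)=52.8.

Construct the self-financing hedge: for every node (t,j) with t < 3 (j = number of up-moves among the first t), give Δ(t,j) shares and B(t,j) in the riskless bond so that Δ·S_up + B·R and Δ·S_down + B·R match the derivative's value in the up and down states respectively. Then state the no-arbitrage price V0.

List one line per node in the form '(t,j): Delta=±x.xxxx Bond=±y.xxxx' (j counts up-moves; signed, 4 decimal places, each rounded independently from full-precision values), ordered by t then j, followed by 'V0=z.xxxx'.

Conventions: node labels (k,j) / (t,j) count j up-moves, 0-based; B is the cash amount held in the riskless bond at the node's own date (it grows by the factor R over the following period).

(0,0): Delta=-0.7414 Bond=140.6974
(1,0): Delta=2.7672 Bond=-81.4458
(1,1): Delta=-1.9256 Bond=254.9426
(2,0): Delta=6.5118 Bond=-302.5514
(2,1): Delta=1.5034 Bond=9.7850
(2,2): Delta=-3.0829 Bond=391.1402
V0=84.3475

Under the risk-neutral measure, an up-move has probability p* = (R−d)/(u−d) = 0.6897 and values discount at R = 1.07.
Expiry values: V(3,0)=2.1600, V(3,1)=110.7900, V(3,2)=144.2300, V(3,3)=52.8000
(2,0): S=57.5244. Δ = (V_up−V_dn)/(S_up−S_dn) = (110.7900−2.1600)/(66.7283−50.0462) = 6.5118. V = [p*·110.7900 + (1−p*)·2.1600]/1.07 = 72.0348. B = V − Δ·S = -302.5514.
(2,1): S=76.6992. Δ = (V_up−V_dn)/(S_up−S_dn) = (144.2300−110.7900)/(88.9711−66.7283) = 1.5034. V = [p*·144.2300 + (1−p*)·110.7900]/1.07 = 125.0954. B = V − Δ·S = 9.7850.
(2,2): S=102.2656. Δ = (V_up−V_dn)/(S_up−S_dn) = (52.8000−144.2300)/(118.6281−88.9711) = -3.0829. V = [p*·52.8000 + (1−p*)·144.2300]/1.07 = 75.8643. B = V − Δ·S = 391.1402.
(1,0): S=66.1200. Δ = (V_up−V_dn)/(S_up−S_dn) = (125.0954−72.0348)/(76.6992−57.5244) = 2.7672. V = [p*·125.0954 + (1−p*)·72.0348]/1.07 = 101.5218. B = V − Δ·S = -81.4458.
(1,1): S=88.1600. Δ = (V_up−V_dn)/(S_up−S_dn) = (75.8643−125.0954)/(102.2656−76.6992) = -1.9256. V = [p*·75.8643 + (1−p*)·125.0954]/1.07 = 85.1803. B = V − Δ·S = 254.9426.
(0,0): S=76.0000. Δ = (V_up−V_dn)/(S_up−S_dn) = (85.1803−101.5218)/(88.1600−66.1200) = -0.7414. V = [p*·85.1803 + (1−p*)·101.5218]/1.07 = 84.3475. B = V − Δ·S = 140.6974.
Check: Δ(0,0)·S0 + B(0,0) = 84.3475 = V0.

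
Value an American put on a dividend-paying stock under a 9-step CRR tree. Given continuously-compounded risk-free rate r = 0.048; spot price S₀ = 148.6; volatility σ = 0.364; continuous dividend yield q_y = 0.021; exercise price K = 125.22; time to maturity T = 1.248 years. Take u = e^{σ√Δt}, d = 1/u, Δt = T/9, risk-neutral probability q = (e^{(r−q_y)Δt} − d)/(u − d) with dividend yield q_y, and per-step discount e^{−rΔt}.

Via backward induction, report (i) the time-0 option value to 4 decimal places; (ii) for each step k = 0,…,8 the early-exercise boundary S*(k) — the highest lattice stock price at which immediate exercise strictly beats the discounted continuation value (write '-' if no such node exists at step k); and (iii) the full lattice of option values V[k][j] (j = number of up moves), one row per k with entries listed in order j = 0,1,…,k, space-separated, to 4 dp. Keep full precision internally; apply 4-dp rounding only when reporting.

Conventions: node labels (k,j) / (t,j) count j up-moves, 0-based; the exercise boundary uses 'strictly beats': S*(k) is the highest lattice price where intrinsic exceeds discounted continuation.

Δt=0.13867, u=1.14516, d=0.87324, q=0.47996, disc=e^(-rΔt)=0.99337
k=9 terminal: V=max(K-S,0) → 81.3451 67.6826 49.7657 26.2695 0.0000 0.0000 0.0000 0.0000 0.0000 0.0000
k=8: j=0 S=50.2439 intr=74.9761 cont=74.2915 V=74.9761[EX]; j=1 S=65.8896 intr=59.3304 cont=58.6913 V=59.3304[EX]; j=2 S=86.4074 intr=38.8126 cont=38.2332 V=38.8126[EX]; j=3 S=113.3143 intr=11.9057 cont=13.5706 V=13.5706[hold]; j=4 S=148.6000 intr=0.0000 cont=0.0000 V=0.0000[hold]; j=5 S=194.8735 intr=0.0000 cont=0.0000 V=0.0000[hold]; j=6 S=255.5564 intr=0.0000 cont=0.0000 V=0.0000[hold]; j=7 S=335.1357 intr=0.0000 cont=0.0000 V=0.0000[hold]; j=8 S=439.4957 intr=0.0000 cont=0.0000 V=0.0000[hold]  S*(8)=86.4074
k=7: j=0 S=57.5374 intr=67.6826 cont=67.0192 V=67.6826[EX]; j=1 S=75.4543 intr=49.7657 cont=49.1544 V=49.7657[EX]; j=2 S=98.9505 intr=26.2695 cont=26.5203 V=26.5203[hold]; j=3 S=129.7633 intr=0.0000 cont=7.0104 V=7.0104[hold]; j=4 S=170.1711 intr=0.0000 cont=0.0000 V=0.0000[hold]; j=5 S=223.1617 intr=0.0000 cont=0.0000 V=0.0000[hold]; j=6 S=292.6535 intr=0.0000 cont=0.0000 V=0.0000[hold]; j=7 S=383.7847 intr=0.0000 cont=0.0000 V=0.0000[hold]  S*(7)=75.4543
k=6: j=0 S=65.8896 intr=59.3304 cont=58.6913 V=59.3304[EX]; j=1 S=86.4074 intr=38.8126 cont=38.3527 V=38.8126[EX]; j=2 S=113.3143 intr=11.9057 cont=17.0426 V=17.0426[hold]; j=3 S=148.6000 intr=0.0000 cont=3.6215 V=3.6215[hold]; j=4 S=194.8735 intr=0.0000 cont=0.0000 V=0.0000[hold]; j=5 S=255.5564 intr=0.0000 cont=0.0000 V=0.0000[hold]; j=6 S=335.1357 intr=0.0000 cont=0.0000 V=0.0000[hold]  S*(6)=86.4074
k=5: j=0 S=75.4543 intr=49.7657 cont=49.1544 V=49.7657[EX]; j=1 S=98.9505 intr=26.2695 cont=28.1757 V=28.1757[hold]; j=2 S=129.7633 intr=0.0000 cont=10.5307 V=10.5307[hold]; j=3 S=170.1711 intr=0.0000 cont=1.8708 V=1.8708[hold]; j=4 S=223.1617 intr=0.0000 cont=0.0000 V=0.0000[hold]; j=5 S=292.6535 intr=0.0000 cont=0.0000 V=0.0000[hold]  S*(5)=75.4543
k=4: j=0 S=86.4074 intr=38.8126 cont=39.1420 V=39.1420[hold]; j=1 S=113.3143 intr=11.9057 cont=19.5761 V=19.5761[hold]; j=2 S=148.6000 intr=0.0000 cont=6.3320 V=6.3320[hold]; j=3 S=194.8735 intr=0.0000 cont=0.9665 V=0.9665[hold]; j=4 S=255.5564 intr=0.0000 cont=0.0000 V=0.0000[hold]  S*(4)=-
k=3: j=0 S=98.9505 intr=26.2695 cont=29.5538 V=29.5538[hold]; j=1 S=129.7633 intr=0.0000 cont=13.1318 V=13.1318[hold]; j=2 S=170.1711 intr=0.0000 cont=3.7318 V=3.7318[hold]; j=3 S=223.1617 intr=0.0000 cont=0.4993 V=0.4993[hold]  S*(3)=-
k=2: j=0 S=113.3143 intr=11.9057 cont=21.5281 V=21.5281[hold]; j=1 S=148.6000 intr=0.0000 cont=8.5630 V=8.5630[hold]; j=2 S=194.8735 intr=0.0000 cont=2.1659 V=2.1659[hold]  S*(2)=-
k=1: j=0 S=129.7633 intr=0.0000 cont=15.2038 V=15.2038[hold]; j=1 S=170.1711 intr=0.0000 cont=5.4562 V=5.4562[hold]  S*(1)=-
k=0: j=0 S=148.6000 intr=0.0000 cont=10.4555 V=10.4555[hold]  S*(0)=-

price = 10.4555
boundary = - - - - - 75.4543 86.4074 75.4543 86.4074
tree:
10.4555
15.2038 5.4562
21.5281 8.5630 2.1659
29.5538 13.1318 3.7318 0.4993
39.1420 19.5761 6.3320 0.9665 0.0000
49.7657 28.1757 10.5307 1.8708 0.0000 0.0000
59.3304 38.8126 17.0426 3.6215 0.0000 0.0000 0.0000
67.6826 49.7657 26.5203 7.0104 0.0000 0.0000 0.0000 0.0000
74.9761 59.3304 38.8126 13.5706 0.0000 0.0000 0.0000 0.0000 0.0000
81.3451 67.6826 49.7657 26.2695 0.0000 0.0000 0.0000 0.0000 0.0000 0.0000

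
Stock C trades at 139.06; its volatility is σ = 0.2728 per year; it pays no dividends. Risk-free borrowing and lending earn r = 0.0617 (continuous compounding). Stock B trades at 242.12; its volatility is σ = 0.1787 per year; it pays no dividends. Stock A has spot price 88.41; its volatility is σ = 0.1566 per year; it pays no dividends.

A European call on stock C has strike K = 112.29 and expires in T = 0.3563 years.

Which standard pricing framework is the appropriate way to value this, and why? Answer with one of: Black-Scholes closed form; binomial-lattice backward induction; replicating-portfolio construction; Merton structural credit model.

framework: Black-Scholes closed form

Key observation: everything needed for the exact continuous-time valuation of the European call on stock C (strike 112.29) is given, and no feature rules the closed form out.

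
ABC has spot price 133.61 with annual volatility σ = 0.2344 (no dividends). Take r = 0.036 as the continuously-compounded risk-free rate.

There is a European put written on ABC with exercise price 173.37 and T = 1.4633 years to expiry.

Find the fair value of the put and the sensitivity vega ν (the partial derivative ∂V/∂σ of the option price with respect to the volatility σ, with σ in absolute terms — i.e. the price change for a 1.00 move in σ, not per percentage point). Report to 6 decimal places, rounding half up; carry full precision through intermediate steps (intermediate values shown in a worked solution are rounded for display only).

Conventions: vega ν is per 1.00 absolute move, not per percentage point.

price = 36.508513
ν = 54.140978

σ√T = 0.2344·√1.4633 = 0.283547
d₁ = (ln(S/K) + (r+σ²/2)T) / (σ√T) = (ln(133.61/173.37) + (0.036+0.2344²/2)·1.4633) / 0.283547 = (-0.260503 + 0.092878) / 0.283547 = -0.591172
d₂ = d₁ − σ√T = -0.591172 − 0.283547 = -0.874719
e^{−rT} = 0.948685
N(−d₁) = 0.722797,  N(−d₂) = 0.809137
Put price V = K·e^{−rT}·N(−d₂) − S·N(−d₁) = 133.081486 − 96.572973 = 36.508513
φ(d₁) = (1/√(2π))·e^{−d₁²/2} = 0.334981
ν = S·φ(d₁)·√T = 54.140978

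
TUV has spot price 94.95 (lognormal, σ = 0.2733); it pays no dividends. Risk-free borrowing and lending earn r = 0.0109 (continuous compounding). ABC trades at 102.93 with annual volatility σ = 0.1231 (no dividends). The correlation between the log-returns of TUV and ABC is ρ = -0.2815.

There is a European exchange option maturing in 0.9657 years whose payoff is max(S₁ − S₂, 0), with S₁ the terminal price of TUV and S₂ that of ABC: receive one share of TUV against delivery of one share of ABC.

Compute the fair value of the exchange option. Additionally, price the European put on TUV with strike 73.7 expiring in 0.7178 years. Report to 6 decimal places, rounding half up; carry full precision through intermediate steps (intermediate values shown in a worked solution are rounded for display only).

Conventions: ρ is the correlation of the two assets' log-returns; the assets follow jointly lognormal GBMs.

exchange price = 9.136903
price(TUV put K=73.7) = 1.246918

σ_eff = √(σ₁² + σ₂² − 2ρσ₁σ₂) = √(0.2733² + 0.1231² − 2·-0.2815·0.2733·0.1231) = 0.329830
d₁ = (ln(S₁/S₂) + (q₂ − q₁ + σ_eff²/2)T) / (σ_eff√T) = (ln(94.95/102.93) + (0.0 − 0.0 + 0.054394)·0.9657) / 0.324124 = -0.086913
d₂ = d₁ − σ_eff√T = -0.086913 − 0.324124 = -0.411037
N(d₁) = 0.465370,  N(d₂) = 0.340523
V = S₁·e^{−q₁T}·N(d₁) − S₂·e^{−q₂T}·N(d₂) = 44.186910 − 35.050007 = 9.136903
[vanilla: TUV put K=73.7]
σ√T = 0.2733·√0.7178 = 0.231548
d₁ = (ln(S/K) + (r+σ²/2)T) / (σ√T) = (ln(94.95/73.7) + (0.0109+0.2733²/2)·0.7178) / 0.231548 = (0.253348 + 0.034631) / 0.231548 = 1.243711
d₂ = d₁ − σ√T = 1.243711 − 0.231548 = 1.012163
e^{−rT} = 0.992207
N(−d₁) = 0.106803,  N(−d₂) = 0.155730
price = K·e^{−rT}·N(−d₂) − S·N(−d₁) = 11.387866 − 10.140948 = 1.246918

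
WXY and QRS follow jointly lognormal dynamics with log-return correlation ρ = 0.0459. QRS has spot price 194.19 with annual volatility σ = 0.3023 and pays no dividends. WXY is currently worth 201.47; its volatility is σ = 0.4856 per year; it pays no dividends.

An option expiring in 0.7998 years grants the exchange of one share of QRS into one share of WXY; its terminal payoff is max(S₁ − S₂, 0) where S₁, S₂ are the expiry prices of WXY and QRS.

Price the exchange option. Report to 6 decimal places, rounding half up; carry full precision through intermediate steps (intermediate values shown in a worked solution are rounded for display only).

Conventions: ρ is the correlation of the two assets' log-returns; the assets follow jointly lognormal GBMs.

σ_eff = √(σ₁² + σ₂² − 2ρσ₁σ₂) = √(0.4856² + 0.3023² − 2·0.0459·0.4856·0.3023) = 0.560104
d₁ = (ln(S₁/S₂) + (q₂ − q₁ + σ_eff²/2)T) / (σ_eff√T) = (ln(201.47/194.19) + (0.0 − 0.0 + 0.156858)·0.7998) / 0.500910 = 0.323928
d₂ = d₁ − σ_eff√T = 0.323928 − 0.500910 = -0.176982
N(d₁) = 0.627004,  N(d₂) = 0.429761
V = S₁·e^{−q₁T}·N(d₁) − S₂·e^{−q₂T}·N(d₂) = 126.322445 − 83.455360 = 42.867085
Key observation: the rate r is irrelevant here: denominating values in QRS turns the exchange into a ratio option on S₁/S₂, and discounting at r drops out.

exchange price = 42.867085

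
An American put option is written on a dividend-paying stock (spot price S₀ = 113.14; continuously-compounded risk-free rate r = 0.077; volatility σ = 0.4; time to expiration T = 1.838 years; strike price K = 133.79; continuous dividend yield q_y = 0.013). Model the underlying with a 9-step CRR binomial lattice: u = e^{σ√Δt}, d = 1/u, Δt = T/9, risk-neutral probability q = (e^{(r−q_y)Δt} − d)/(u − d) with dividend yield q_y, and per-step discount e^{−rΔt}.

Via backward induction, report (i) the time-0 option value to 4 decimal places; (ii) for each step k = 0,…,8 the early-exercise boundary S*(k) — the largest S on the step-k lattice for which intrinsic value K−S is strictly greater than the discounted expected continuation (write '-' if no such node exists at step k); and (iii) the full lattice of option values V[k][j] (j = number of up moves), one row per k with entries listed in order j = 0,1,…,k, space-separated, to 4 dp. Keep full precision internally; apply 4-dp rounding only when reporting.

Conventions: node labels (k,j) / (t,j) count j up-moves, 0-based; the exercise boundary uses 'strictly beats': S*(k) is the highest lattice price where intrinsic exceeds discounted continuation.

Δt=0.20422  u=1.19813  d=0.83463  q=0.49112  discount=0.98440
step 9 (expiry): payoffs max(K−S,0) = 111.5531 101.8685 87.9660 68.0088 39.3597 0.0000 0.0000 0.0000 0.0000 0.0000
step 8: (k=8,j=0): S=26.6427, K−S=107.1473, hold=105.1305 ⇒ V=107.1473 exercise | (k=8,j=1): S=38.2462, K−S=95.5438, hold=93.5578 ⇒ V=95.5438 exercise | (k=8,j=2): S=54.9032, K−S=78.8868, hold=76.9450 ⇒ V=78.8868 exercise | (k=8,j=3): S=78.8146, K−S=54.9754, hold=53.0970 ⇒ V=54.9754 exercise | (k=8,j=4): S=113.1400, K−S=20.6500, hold=19.7167 ⇒ V=20.6500 exercise | (k=8,j=5): S=162.4148, K−S=0.0000, hold=0.0000 ⇒ V=0.0000 continue | (k=8,j=6): S=233.1498, K−S=0.0000, hold=0.0000 ⇒ V=0.0000 continue | (k=8,j=7): S=334.6914, K−S=0.0000, hold=0.0000 ⇒ V=0.0000 continue | (k=8,j=8): S=480.4564, K−S=0.0000, hold=0.0000 ⇒ V=0.0000 continue  boundary S*=113.1400
step 7: (k=7,j=0): S=31.9215, K−S=101.8685, hold=99.8657 ⇒ V=101.8685 exercise | (k=7,j=1): S=45.8240, K−S=87.9660, hold=86.0001 ⇒ V=87.9660 exercise | (k=7,j=2): S=65.7812, K−S=68.0088, hold=66.0958 ⇒ V=68.0088 exercise | (k=7,j=3): S=94.4303, K−S=39.3597, hold=37.5226 ⇒ V=39.3597 exercise | (k=7,j=4): S=135.5567, K−S=0.0000, hold=10.3443 ⇒ V=10.3443 continue | (k=7,j=5): S=194.5944, K−S=0.0000, hold=0.0000 ⇒ V=0.0000 continue | (k=7,j=6): S=279.3443, K−S=0.0000, hold=0.0000 ⇒ V=0.0000 continue | (k=7,j=7): S=401.0045, K−S=0.0000, hold=0.0000 ⇒ V=0.0000 continue  boundary S*=94.4303
step 6: (k=6,j=0): S=38.2462, K−S=95.5438, hold=93.5578 ⇒ V=95.5438 exercise | (k=6,j=1): S=54.9032, K−S=78.8868, hold=76.9450 ⇒ V=78.8868 exercise | (k=6,j=2): S=78.8146, K−S=54.9754, hold=53.0970 ⇒ V=54.9754 exercise | (k=6,j=3): S=113.1400, K−S=20.6500, hold=24.7178 ⇒ V=24.7178 continue | (k=6,j=4): S=162.4148, K−S=0.0000, hold=5.1818 ⇒ V=5.1818 continue | (k=6,j=5): S=233.1498, K−S=0.0000, hold=0.0000 ⇒ V=0.0000 continue | (k=6,j=6): S=334.6914, K−S=0.0000, hold=0.0000 ⇒ V=0.0000 continue  boundary S*=78.8146
step 5: (k=5,j=0): S=45.8240, K−S=87.9660, hold=86.0001 ⇒ V=87.9660 exercise | (k=5,j=1): S=65.7812, K−S=68.0088, hold=66.0958 ⇒ V=68.0088 exercise | (k=5,j=2): S=94.4303, K−S=39.3597, hold=39.4893 ⇒ V=39.4893 continue | (k=5,j=3): S=135.5567, K−S=0.0000, hold=14.8873 ⇒ V=14.8873 continue | (k=5,j=4): S=194.5944, K−S=0.0000, hold=2.5958 ⇒ V=2.5958 continue | (k=5,j=5): S=279.3443, K−S=0.0000, hold=0.0000 ⇒ V=0.0000 continue  boundary S*=65.7812
step 4: (k=4,j=0): S=54.9032, K−S=78.8868, hold=76.9450 ⇒ V=78.8868 exercise | (k=4,j=1): S=78.8146, K−S=54.9754, hold=53.1596 ⇒ V=54.9754 exercise | (k=4,j=2): S=113.1400, K−S=20.6500, hold=26.9790 ⇒ V=26.9790 continue | (k=4,j=3): S=162.4148, K−S=0.0000, hold=8.7125 ⇒ V=8.7125 continue | (k=4,j=4): S=233.1498, K−S=0.0000, hold=1.3003 ⇒ V=1.3003 continue  boundary S*=78.8146
step 3: (k=3,j=0): S=65.7812, K−S=68.0088, hold=66.0958 ⇒ V=68.0088 exercise | (k=3,j=1): S=94.4303, K−S=39.3597, hold=40.5825 ⇒ V=40.5825 continue | (k=3,j=2): S=135.5567, K−S=0.0000, hold=17.7269 ⇒ V=17.7269 continue | (k=3,j=3): S=194.5944, K−S=0.0000, hold=4.9931 ⇒ V=4.9931 continue  boundary S*=65.7812
step 2: (k=2,j=0): S=78.8146, K−S=54.9754, hold=53.6881 ⇒ V=54.9754 exercise | (k=2,j=1): S=113.1400, K−S=20.6500, hold=28.8995 ⇒ V=28.8995 continue | (k=2,j=2): S=162.4148, K−S=0.0000, hold=11.2940 ⇒ V=11.2940 continue  boundary S*=78.8146
step 1: (k=1,j=0): S=94.4303, K−S=39.3597, hold=41.5110 ⇒ V=41.5110 continue | (k=1,j=1): S=135.5567, K−S=0.0000, hold=19.9370 ⇒ V=19.9370 continue  boundary S*=-
step 0: (k=0,j=0): S=113.1400, K−S=20.6500, hold=30.4331 ⇒ V=30.4331 continue  boundary S*=-

price = 30.4331
boundary = - - 78.8146 65.7812 78.8146 65.7812 78.8146 94.4303 113.1400
tree:
30.4331
41.5110 19.9370
54.9754 28.8995 11.2940
68.0088 40.5825 17.7269 4.9931
78.8868 54.9754 26.9790 8.7125 1.3003
87.9660 68.0088 39.4893 14.8873 2.5958 0.0000
95.5438 78.8868 54.9754 24.7178 5.1818 0.0000 0.0000
101.8685 87.9660 68.0088 39.3597 10.3443 0.0000 0.0000 0.0000
107.1473 95.5438 78.8868 54.9754 20.6500 0.0000 0.0000 0.0000 0.0000
111.5531 101.8685 87.9660 68.0088 39.3597 0.0000 0.0000 0.0000 0.0000 0.0000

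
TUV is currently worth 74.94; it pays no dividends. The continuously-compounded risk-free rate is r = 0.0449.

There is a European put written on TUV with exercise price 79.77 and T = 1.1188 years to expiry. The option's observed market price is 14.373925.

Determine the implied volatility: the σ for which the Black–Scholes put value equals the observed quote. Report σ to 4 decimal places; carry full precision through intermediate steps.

At σ = 0.4411 the Black–Scholes value reproduces the quote:
σ√T = 0.4411·√1.1188 = 0.466566
d₁ = (ln(S/K) + (r+σ²/2)T) / (σ√T) = (ln(74.94/79.77) + (0.0449+0.4411²/2)·1.1188) / 0.466566 = (-0.062460 + 0.159076) / 0.466566 = 0.207080
d₂ = d₁ − σ√T = 0.207080 − 0.466566 = -0.259486
e^{−rT} = 0.951007
N(−d₁) = 0.417974,  N(−d₂) = 0.602370
V = K·e^{−rT}·N(−d₂) − S·N(−d₁) = 45.696879 − 31.322954 = 14.373925 (matching the quote); vega is positive throughout, so no other σ reproduces this price

sigma = 0.4411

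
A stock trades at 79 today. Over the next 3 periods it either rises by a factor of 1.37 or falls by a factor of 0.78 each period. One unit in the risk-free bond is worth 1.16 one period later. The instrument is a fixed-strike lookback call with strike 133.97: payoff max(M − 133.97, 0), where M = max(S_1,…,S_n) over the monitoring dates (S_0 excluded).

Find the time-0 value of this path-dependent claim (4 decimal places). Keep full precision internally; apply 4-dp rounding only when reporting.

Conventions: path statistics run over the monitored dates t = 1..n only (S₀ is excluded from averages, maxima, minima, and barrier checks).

No-arbitrage gives p* = (R−d)/(u−d) = 0.6441: enumerate every path, weight its payoff by its p*-probability, and discount by R^3.
Enumerate all 2^3 = 8 price paths (U = up ×1.37, D = down ×0.78); each path with k up-moves has probability p*^k·(1−p*)^(3−k).
DDD: M=61.6200, payoff=0.0000, prob=0.045092
UDD: M=108.2300, payoff=0.0000, prob=0.081595
DUD: M=84.4194, payoff=0.0000, prob=0.081595
UUD: M=148.2751, payoff=14.3051, prob=0.147649
DDU: M=65.8471, payoff=0.0000, prob=0.081595
UDU: M=115.6546, payoff=0.0000, prob=0.147649
DUU: M=115.6546, payoff=0.0000, prob=0.147649
UUU: M=203.1369, payoff=69.1669, prob=0.267174
Price = Σ prob·payoff / R^3 = 20.591751 / 1.560896 = 13.1923

price = 13.1923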